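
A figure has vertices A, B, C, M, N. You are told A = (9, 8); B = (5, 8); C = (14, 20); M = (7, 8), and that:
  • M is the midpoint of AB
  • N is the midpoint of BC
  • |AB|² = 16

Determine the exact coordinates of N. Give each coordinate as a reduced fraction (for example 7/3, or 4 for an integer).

1. N_x = 19/2  [2·N = B+C = (5, 8)+(14, 20)]
2. N_y = 14  [2·N = B+C = (5, 8)+(14, 20)]
   so N = (19/2, 14)

N = (19/2, 14)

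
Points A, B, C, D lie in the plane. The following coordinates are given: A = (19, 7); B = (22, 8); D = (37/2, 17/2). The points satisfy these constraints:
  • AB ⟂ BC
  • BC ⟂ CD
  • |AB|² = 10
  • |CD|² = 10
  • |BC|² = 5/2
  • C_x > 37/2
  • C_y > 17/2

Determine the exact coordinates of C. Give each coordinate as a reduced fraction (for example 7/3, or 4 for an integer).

1. C_x = 43/2  [[AB ⟂ BC ⇒ 3x+1y-74=0] ∩ [|C−(37/2, 17/2)|²=10]]
2. C_y = 19/2  [[AB ⟂ BC ⇒ 3x+1y-74=0] ∩ [|C−(37/2, 17/2)|²=10]]
   so C = (43/2, 19/2)

C = (43/2, 19/2)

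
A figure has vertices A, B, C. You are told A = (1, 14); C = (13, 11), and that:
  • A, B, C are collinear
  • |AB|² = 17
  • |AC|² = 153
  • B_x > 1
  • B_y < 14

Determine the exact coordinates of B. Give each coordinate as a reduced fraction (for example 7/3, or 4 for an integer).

1. B_x = 5  [[A, B, C are collinear ⇒ -3x-12y+171=0] ∩ [|B−(1, 14)|²=17]]
2. B_y = 13  [[A, B, C are collinear ⇒ -3x-12y+171=0] ∩ [|B−(1, 14)|²=17]]
   so B = (5, 13)

B = (5, 13)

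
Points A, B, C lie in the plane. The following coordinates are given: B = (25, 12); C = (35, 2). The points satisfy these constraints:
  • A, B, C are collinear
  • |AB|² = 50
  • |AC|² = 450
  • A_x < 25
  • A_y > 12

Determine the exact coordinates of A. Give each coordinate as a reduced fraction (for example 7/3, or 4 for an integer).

A = (20, 17)

1. A_x = 20  [[A, B, C are collinear ⇒ 10x+10y-370=0] ∩ [|A−(25, 12)|²=50]]
2. A_y = 17  [[A, B, C are collinear ⇒ 10x+10y-370=0] ∩ [|A−(25, 12)|²=50]]
   so A = (20, 17)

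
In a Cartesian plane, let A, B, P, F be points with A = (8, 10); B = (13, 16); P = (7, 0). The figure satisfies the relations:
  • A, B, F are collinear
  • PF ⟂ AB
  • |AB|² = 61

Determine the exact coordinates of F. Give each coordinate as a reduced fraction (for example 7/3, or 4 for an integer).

F = (163/61, 220/61)

1. F_x = 163/61  [[A, B, F are collinear ⇒ -6x+5y-2=0] ∩ [PF ⟂ AB ⇒ 5x+6y-35=0]]
2. F_y = 220/61  [[A, B, F are collinear ⇒ -6x+5y-2=0] ∩ [PF ⟂ AB ⇒ 5x+6y-35=0]]
   so F = (163/61, 220/61)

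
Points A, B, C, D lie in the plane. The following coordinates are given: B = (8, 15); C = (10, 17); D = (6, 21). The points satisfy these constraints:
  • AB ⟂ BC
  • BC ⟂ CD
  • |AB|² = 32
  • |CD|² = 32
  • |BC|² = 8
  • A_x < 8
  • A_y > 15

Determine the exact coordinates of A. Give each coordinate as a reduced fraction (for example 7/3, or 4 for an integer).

1. A_x = 4  [[AB ⟂ BC ⇒ -2x-2y+46=0] ∩ [|A−(8, 15)|²=32]]
2. A_y = 19  [[AB ⟂ BC ⇒ -2x-2y+46=0] ∩ [|A−(8, 15)|²=32]]
   so A = (4, 19)

A = (4, 19)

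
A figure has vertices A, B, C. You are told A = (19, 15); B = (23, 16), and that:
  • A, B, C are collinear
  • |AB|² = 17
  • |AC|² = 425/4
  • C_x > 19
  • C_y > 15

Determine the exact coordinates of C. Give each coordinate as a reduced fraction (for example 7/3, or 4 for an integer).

C = (29, 35/2)

1. C_x = 29  [[A, B, C are collinear ⇒ -1x+4y-41=0] ∩ [|C−(19, 15)|²=425/4]]
2. C_y = 35/2  [[A, B, C are collinear ⇒ -1x+4y-41=0] ∩ [|C−(19, 15)|²=425/4]]
   so C = (29, 35/2)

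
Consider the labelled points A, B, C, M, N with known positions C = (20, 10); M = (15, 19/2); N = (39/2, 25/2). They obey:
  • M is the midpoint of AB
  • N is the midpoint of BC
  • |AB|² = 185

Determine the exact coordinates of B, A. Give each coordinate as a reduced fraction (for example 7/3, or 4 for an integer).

1. B_x = 19  [B = 2·N−C = 2·(39/2, 25/2)−(20, 10)]
2. B_y = 15  [B = 2·N−C = 2·(39/2, 25/2)−(20, 10)]
   so B = (19, 15)
3. A_x = 11  [A = 2·M−B = 2·(15, 19/2)−(19, 15)]
4. A_y = 4  [A = 2·M−B = 2·(15, 19/2)−(19, 15)]
   so A = (11, 4)

B = (19, 15)
A = (11, 4)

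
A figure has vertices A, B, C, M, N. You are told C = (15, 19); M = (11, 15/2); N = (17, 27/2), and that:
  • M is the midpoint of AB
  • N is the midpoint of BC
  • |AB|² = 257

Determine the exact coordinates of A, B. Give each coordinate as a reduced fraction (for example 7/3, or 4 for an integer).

A = (3, 7)
B = (19, 8)

1. B_x = 19  [B = 2·N−C = 2·(17, 27/2)−(15, 19)]
2. B_y = 8  [B = 2·N−C = 2·(17, 27/2)−(15, 19)]
   so B = (19, 8)
3. A_x = 3  [A = 2·M−B = 2·(11, 15/2)−(19, 8)]
4. A_y = 7  [A = 2·M−B = 2·(11, 15/2)−(19, 8)]
   so A = (3, 7)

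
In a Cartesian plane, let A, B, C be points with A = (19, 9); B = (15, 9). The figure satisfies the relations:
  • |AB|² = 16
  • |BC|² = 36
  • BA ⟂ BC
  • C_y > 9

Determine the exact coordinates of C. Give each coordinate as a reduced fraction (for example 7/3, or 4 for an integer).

1. C_x = 15  [[BA ⟂ BC ⇒ 4x-60=0] ∩ [|C−(15, 9)|²=36]]
2. C_y = 15  [[BA ⟂ BC ⇒ 4x-60=0] ∩ [|C−(15, 9)|²=36]]
   so C = (15, 15)

C = (15, 15)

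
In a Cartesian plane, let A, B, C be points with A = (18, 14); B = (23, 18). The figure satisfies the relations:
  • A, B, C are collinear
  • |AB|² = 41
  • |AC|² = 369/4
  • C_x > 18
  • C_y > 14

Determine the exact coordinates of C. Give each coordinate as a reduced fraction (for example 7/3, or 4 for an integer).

C = (51/2, 20)

1. C_x = 51/2  [[A, B, C are collinear ⇒ -4x+5y+2=0] ∩ [|C−(18, 14)|²=369/4]]
2. C_y = 20  [[A, B, C are collinear ⇒ -4x+5y+2=0] ∩ [|C−(18, 14)|²=369/4]]
   so C = (51/2, 20)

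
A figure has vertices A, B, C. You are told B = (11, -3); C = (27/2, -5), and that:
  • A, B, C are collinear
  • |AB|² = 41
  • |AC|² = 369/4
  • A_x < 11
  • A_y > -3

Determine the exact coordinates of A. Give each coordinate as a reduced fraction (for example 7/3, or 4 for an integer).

A = (6, 1)

1. A_x = 6  [[A, B, C are collinear ⇒ 2x+5/2y-29/2=0] ∩ [|A−(11, -3)|²=41]]
2. A_y = 1  [[A, B, C are collinear ⇒ 2x+5/2y-29/2=0] ∩ [|A−(11, -3)|²=41]]
   so A = (6, 1)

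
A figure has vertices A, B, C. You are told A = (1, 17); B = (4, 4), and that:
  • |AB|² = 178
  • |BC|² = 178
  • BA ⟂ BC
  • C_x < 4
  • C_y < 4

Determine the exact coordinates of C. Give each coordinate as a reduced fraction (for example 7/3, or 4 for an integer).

C = (-9, 1)

1. C_x = -9  [[BA ⟂ BC ⇒ -3x+13y-40=0] ∩ [|C−(4, 4)|²=178]]
2. C_y = 1  [[BA ⟂ BC ⇒ -3x+13y-40=0] ∩ [|C−(4, 4)|²=178]]
   so C = (-9, 1)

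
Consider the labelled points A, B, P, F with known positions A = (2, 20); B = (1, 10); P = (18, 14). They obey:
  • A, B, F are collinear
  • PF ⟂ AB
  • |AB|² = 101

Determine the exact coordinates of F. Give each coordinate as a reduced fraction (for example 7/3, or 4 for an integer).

1. F_x = 158/101  [[A, B, F are collinear ⇒ 10x-1y=0] ∩ [PF ⟂ AB ⇒ -1x-10y+158=0]]
2. F_y = 1580/101  [[A, B, F are collinear ⇒ 10x-1y=0] ∩ [PF ⟂ AB ⇒ -1x-10y+158=0]]
   so F = (158/101, 1580/101)

F = (158/101, 1580/101)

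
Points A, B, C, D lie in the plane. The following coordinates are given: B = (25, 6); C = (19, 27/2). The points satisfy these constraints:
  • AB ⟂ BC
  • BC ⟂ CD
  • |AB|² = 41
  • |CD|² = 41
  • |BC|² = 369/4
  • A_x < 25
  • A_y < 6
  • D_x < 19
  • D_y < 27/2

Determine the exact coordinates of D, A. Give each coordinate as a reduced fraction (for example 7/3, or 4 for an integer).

1. D_x = 14  [[BC ⟂ CD ⇒ -6x+15/2y+51/4=0] ∩ [|D−(19, 27/2)|²=41]]
2. D_y = 19/2  [[BC ⟂ CD ⇒ -6x+15/2y+51/4=0] ∩ [|D−(19, 27/2)|²=41]]
   so D = (14, 19/2)
3. A_x = 20  [[AB ⟂ BC ⇒ 6x-15/2y-105=0] ∩ [|A−(25, 6)|²=41]]
4. A_y = 2  [[AB ⟂ BC ⇒ 6x-15/2y-105=0] ∩ [|A−(25, 6)|²=41]]
   so A = (20, 2)

D = (14, 19/2)
A = (20, 2)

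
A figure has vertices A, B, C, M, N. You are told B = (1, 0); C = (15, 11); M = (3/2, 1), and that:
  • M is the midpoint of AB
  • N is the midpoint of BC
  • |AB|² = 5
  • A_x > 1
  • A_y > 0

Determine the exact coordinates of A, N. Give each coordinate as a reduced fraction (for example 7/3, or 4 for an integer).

1. A_x = 2  [A = 2·M−B = 2·(3/2, 1)−(1, 0)]
2. A_y = 2  [A = 2·M−B = 2·(3/2, 1)−(1, 0)]
   so A = (2, 2)
3. N_x = 8  [2·N = B+C = (1, 0)+(15, 11)]
4. N_y = 11/2  [2·N = B+C = (1, 0)+(15, 11)]
   so N = (8, 11/2)

A = (2, 2)
N = (8, 11/2)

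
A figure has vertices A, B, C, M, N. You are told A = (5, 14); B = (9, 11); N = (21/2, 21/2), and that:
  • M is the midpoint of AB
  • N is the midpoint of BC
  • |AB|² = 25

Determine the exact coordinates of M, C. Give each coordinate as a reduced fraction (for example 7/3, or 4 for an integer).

M = (7, 25/2)
C = (12, 10)

1. M_x = 7  [2·M = A+B = (5, 14)+(9, 11)]
2. M_y = 25/2  [2·M = A+B = (5, 14)+(9, 11)]
   so M = (7, 25/2)
3. C_x = 12  [C = 2·N−B = 2·(21/2, 21/2)−(9, 11)]
4. C_y = 10  [C = 2·N−B = 2·(21/2, 21/2)−(9, 11)]
   so C = (12, 10)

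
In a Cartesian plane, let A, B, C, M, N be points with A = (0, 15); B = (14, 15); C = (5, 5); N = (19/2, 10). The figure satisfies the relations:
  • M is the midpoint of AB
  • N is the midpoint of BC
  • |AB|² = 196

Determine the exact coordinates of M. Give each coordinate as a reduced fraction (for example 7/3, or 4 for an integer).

1. M_x = 7  [2·M = A+B = (0, 15)+(14, 15)]
2. M_y = 15  [2·M = A+B = (0, 15)+(14, 15)]
   so M = (7, 15)

M = (7, 15)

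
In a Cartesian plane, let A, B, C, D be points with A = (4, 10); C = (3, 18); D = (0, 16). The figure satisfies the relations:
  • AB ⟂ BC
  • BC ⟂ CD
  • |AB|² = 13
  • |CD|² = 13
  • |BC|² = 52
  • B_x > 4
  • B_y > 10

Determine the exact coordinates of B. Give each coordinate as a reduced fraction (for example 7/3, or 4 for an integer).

1. B_x = 7  [[BC ⟂ CD ⇒ 3x+2y-45=0] ∩ [|B−(4, 10)|²=13]]
2. B_y = 12  [[BC ⟂ CD ⇒ 3x+2y-45=0] ∩ [|B−(4, 10)|²=13]]
   so B = (7, 12)

B = (7, 12)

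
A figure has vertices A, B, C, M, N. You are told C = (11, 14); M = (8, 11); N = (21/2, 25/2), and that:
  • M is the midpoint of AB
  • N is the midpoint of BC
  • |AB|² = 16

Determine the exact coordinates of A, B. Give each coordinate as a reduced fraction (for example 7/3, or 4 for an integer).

A = (6, 11)
B = (10, 11)

1. B_x = 10  [B = 2·N−C = 2·(21/2, 25/2)−(11, 14)]
2. B_y = 11  [B = 2·N−C = 2·(21/2, 25/2)−(11, 14)]
   so B = (10, 11)
3. A_x = 6  [A = 2·M−B = 2·(8, 11)−(10, 11)]
4. A_y = 11  [A = 2·M−B = 2·(8, 11)−(10, 11)]
   so A = (6, 11)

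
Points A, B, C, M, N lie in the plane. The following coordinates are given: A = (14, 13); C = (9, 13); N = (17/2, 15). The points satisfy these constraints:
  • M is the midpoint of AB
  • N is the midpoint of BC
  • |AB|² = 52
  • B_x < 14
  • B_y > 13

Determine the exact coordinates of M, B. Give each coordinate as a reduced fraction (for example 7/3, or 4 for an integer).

1. B_x = 8  [B = 2·N−C = 2·(17/2, 15)−(9, 13)]
2. B_y = 17  [B = 2·N−C = 2·(17/2, 15)−(9, 13)]
   so B = (8, 17)
3. M_x = 11  [2·M = A+B = (14, 13)+(8, 17)]
4. M_y = 15  [2·M = A+B = (14, 13)+(8, 17)]
   so M = (11, 15)

M = (11, 15)
B = (8, 17)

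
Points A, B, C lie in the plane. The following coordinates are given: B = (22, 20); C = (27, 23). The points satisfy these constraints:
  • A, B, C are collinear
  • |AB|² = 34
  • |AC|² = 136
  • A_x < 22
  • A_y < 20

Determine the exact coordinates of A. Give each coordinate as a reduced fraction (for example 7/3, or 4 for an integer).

A = (17, 17)

1. A_x = 17  [[A, B, C are collinear ⇒ -3x+5y-34=0] ∩ [|A−(22, 20)|²=34]]
2. A_y = 17  [[A, B, C are collinear ⇒ -3x+5y-34=0] ∩ [|A−(22, 20)|²=34]]
   so A = (17, 17)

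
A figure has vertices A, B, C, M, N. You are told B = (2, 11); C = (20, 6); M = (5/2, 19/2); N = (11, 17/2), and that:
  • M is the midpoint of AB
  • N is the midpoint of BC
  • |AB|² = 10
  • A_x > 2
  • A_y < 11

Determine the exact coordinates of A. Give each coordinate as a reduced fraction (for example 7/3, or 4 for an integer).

A = (3, 8)

1. A_x = 3  [A = 2·M−B = 2·(5/2, 19/2)−(2, 11)]
2. A_y = 8  [A = 2·M−B = 2·(5/2, 19/2)−(2, 11)]
   so A = (3, 8)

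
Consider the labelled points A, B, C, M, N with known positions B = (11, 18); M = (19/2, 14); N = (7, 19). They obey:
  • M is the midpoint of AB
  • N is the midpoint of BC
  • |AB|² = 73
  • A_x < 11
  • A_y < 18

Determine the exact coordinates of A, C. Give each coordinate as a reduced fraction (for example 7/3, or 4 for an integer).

1. A_x = 8  [A = 2·M−B = 2·(19/2, 14)−(11, 18)]
2. A_y = 10  [A = 2·M−B = 2·(19/2, 14)−(11, 18)]
   so A = (8, 10)
3. C_x = 3  [C = 2·N−B = 2·(7, 19)−(11, 18)]
4. C_y = 20  [C = 2·N−B = 2·(7, 19)−(11, 18)]
   so C = (3, 20)

A = (8, 10)
C = (3, 20)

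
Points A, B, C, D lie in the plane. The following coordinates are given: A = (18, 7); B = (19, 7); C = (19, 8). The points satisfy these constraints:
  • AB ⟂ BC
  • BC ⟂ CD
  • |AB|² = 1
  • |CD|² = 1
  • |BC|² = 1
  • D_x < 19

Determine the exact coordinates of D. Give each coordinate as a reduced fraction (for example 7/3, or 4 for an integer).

1. D_x = 18  [[BC ⟂ CD ⇒ 1y-8=0] ∩ [|D−(19, 8)|²=1]]
2. D_y = 8  [[BC ⟂ CD ⇒ 1y-8=0] ∩ [|D−(19, 8)|²=1]]
   so D = (18, 8)

D = (18, 8)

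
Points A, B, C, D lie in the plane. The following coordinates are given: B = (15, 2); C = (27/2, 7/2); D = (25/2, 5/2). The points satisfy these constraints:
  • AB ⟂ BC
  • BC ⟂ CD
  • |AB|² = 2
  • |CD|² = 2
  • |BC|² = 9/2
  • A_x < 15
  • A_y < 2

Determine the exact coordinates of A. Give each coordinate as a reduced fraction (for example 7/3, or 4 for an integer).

1. A_x = 14  [[AB ⟂ BC ⇒ 3/2x-3/2y-39/2=0] ∩ [|A−(15, 2)|²=2]]
2. A_y = 1  [[AB ⟂ BC ⇒ 3/2x-3/2y-39/2=0] ∩ [|A−(15, 2)|²=2]]
   so A = (14, 1)

A = (14, 1)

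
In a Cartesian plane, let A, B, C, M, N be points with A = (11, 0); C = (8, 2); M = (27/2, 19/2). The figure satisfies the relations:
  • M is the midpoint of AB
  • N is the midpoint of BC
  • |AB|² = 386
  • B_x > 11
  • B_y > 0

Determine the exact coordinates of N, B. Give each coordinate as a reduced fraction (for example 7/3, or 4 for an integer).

1. B_x = 16  [B = 2·M−A = 2·(27/2, 19/2)−(11, 0)]
2. B_y = 19  [B = 2·M−A = 2·(27/2, 19/2)−(11, 0)]
   so B = (16, 19)
3. N_x = 12  [2·N = B+C = (16, 19)+(8, 2)]
4. N_y = 21/2  [2·N = B+C = (16, 19)+(8, 2)]
   so N = (12, 21/2)

N = (12, 21/2)
B = (16, 19)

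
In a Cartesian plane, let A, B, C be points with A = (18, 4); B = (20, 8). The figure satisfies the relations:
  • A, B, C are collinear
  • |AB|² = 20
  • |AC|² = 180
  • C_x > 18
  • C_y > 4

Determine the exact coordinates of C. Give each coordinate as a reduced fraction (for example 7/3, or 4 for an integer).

1. C_x = 24  [[A, B, C are collinear ⇒ -4x+2y+64=0] ∩ [|C−(18, 4)|²=180]]
2. C_y = 16  [[A, B, C are collinear ⇒ -4x+2y+64=0] ∩ [|C−(18, 4)|²=180]]
   so C = (24, 16)

C = (24, 16)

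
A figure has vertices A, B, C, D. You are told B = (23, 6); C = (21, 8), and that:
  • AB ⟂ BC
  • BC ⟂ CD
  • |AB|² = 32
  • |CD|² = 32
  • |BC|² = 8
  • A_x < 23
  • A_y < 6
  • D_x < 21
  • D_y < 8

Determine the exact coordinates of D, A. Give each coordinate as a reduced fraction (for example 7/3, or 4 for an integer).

D = (17, 4)
A = (19, 2)

1. D_x = 17  [[BC ⟂ CD ⇒ -2x+2y+26=0] ∩ [|D−(21, 8)|²=32]]
2. D_y = 4  [[BC ⟂ CD ⇒ -2x+2y+26=0] ∩ [|D−(21, 8)|²=32]]
   so D = (17, 4)
3. A_x = 19  [[AB ⟂ BC ⇒ 2x-2y-34=0] ∩ [|A−(23, 6)|²=32]]
4. A_y = 2  [[AB ⟂ BC ⇒ 2x-2y-34=0] ∩ [|A−(23, 6)|²=32]]
   so A = (19, 2)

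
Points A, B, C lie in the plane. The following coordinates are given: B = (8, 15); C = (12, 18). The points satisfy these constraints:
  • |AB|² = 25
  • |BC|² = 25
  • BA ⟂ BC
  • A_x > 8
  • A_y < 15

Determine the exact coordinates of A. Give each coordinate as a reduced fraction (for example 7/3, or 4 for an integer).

A = (11, 11)

1. A_x = 11  [[BA ⟂ BC ⇒ 4x+3y-77=0] ∩ [|A−(8, 15)|²=25]]
2. A_y = 11  [[BA ⟂ BC ⇒ 4x+3y-77=0] ∩ [|A−(8, 15)|²=25]]
   so A = (11, 11)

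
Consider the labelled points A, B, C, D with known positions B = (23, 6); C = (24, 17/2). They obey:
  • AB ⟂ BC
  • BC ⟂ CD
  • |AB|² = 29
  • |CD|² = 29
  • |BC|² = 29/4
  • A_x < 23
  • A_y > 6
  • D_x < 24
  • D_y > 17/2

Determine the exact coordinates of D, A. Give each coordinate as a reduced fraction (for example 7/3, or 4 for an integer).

D = (19, 21/2)
A = (18, 8)

1. D_x = 19  [[BC ⟂ CD ⇒ 1x+5/2y-181/4=0] ∩ [|D−(24, 17/2)|²=29]]
2. D_y = 21/2  [[BC ⟂ CD ⇒ 1x+5/2y-181/4=0] ∩ [|D−(24, 17/2)|²=29]]
   so D = (19, 21/2)
3. A_x = 18  [[AB ⟂ BC ⇒ -1x-5/2y+38=0] ∩ [|A−(23, 6)|²=29]]
4. A_y = 8  [[AB ⟂ BC ⇒ -1x-5/2y+38=0] ∩ [|A−(23, 6)|²=29]]
   so A = (18, 8)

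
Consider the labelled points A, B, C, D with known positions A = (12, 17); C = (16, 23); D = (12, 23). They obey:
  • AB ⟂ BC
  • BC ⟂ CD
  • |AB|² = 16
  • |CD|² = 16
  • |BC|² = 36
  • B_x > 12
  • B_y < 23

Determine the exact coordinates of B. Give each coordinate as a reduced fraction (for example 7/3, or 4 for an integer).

1. B_x = 16  [[BC ⟂ CD ⇒ 4x-64=0] ∩ [|B−(12, 17)|²=16]]
2. B_y = 17  [[BC ⟂ CD ⇒ 4x-64=0] ∩ [|B−(12, 17)|²=16]]
   so B = (16, 17)

B = (16, 17)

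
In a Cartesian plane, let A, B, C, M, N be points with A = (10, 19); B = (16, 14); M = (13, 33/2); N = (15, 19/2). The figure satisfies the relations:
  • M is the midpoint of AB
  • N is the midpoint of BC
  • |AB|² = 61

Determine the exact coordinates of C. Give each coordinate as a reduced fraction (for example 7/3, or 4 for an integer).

1. C_x = 14  [C = 2·N−B = 2·(15, 19/2)−(16, 14)]
2. C_y = 5  [C = 2·N−B = 2·(15, 19/2)−(16, 14)]
   so C = (14, 5)

C = (14, 5)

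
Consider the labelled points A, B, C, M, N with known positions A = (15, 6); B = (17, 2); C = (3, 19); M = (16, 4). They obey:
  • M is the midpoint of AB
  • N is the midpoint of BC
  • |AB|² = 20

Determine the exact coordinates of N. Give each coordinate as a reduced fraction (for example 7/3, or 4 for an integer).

1. N_x = 10  [2·N = B+C = (17, 2)+(3, 19)]
2. N_y = 21/2  [2·N = B+C = (17, 2)+(3, 19)]
   so N = (10, 21/2)

N = (10, 21/2)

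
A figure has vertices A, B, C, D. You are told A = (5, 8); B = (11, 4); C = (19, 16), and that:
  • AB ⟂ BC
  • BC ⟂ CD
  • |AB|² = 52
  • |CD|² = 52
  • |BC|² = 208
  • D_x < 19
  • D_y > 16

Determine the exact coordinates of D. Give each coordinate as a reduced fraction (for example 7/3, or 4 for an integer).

D = (13, 20)

1. D_x = 13  [[BC ⟂ CD ⇒ 8x+12y-344=0] ∩ [|D−(19, 16)|²=52]]
2. D_y = 20  [[BC ⟂ CD ⇒ 8x+12y-344=0] ∩ [|D−(19, 16)|²=52]]
   so D = (13, 20)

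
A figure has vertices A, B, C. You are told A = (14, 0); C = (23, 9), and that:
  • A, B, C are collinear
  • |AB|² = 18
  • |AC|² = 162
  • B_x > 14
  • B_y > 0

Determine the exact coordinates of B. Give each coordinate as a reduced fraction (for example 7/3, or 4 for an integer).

1. B_x = 17  [[A, B, C are collinear ⇒ 9x-9y-126=0] ∩ [|B−(14, 0)|²=18]]
2. B_y = 3  [[A, B, C are collinear ⇒ 9x-9y-126=0] ∩ [|B−(14, 0)|²=18]]
   so B = (17, 3)

B = (17, 3)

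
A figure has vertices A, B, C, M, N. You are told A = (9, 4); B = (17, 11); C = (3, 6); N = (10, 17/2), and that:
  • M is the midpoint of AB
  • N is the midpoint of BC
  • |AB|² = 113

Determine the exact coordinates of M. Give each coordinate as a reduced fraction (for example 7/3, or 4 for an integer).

1. M_x = 13  [2·M = A+B = (9, 4)+(17, 11)]
2. M_y = 15/2  [2·M = A+B = (9, 4)+(17, 11)]
   so M = (13, 15/2)

M = (13, 15/2)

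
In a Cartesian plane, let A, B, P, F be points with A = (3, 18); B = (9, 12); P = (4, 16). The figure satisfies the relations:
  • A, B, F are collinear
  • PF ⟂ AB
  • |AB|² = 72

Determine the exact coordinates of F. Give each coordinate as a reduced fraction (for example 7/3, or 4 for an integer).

F = (9/2, 33/2)

1. F_x = 9/2  [[A, B, F are collinear ⇒ 6x+6y-126=0] ∩ [PF ⟂ AB ⇒ 6x-6y+72=0]]
2. F_y = 33/2  [[A, B, F are collinear ⇒ 6x+6y-126=0] ∩ [PF ⟂ AB ⇒ 6x-6y+72=0]]
   so F = (9/2, 33/2)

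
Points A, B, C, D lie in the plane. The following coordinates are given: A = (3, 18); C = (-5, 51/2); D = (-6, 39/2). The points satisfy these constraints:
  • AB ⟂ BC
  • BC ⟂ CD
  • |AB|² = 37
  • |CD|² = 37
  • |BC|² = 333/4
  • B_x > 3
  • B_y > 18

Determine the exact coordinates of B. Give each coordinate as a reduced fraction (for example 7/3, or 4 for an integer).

1. B_x = 4  [[BC ⟂ CD ⇒ 1x+6y-148=0] ∩ [|B−(3, 18)|²=37]]
2. B_y = 24  [[BC ⟂ CD ⇒ 1x+6y-148=0] ∩ [|B−(3, 18)|²=37]]
   so B = (4, 24)

B = (4, 24)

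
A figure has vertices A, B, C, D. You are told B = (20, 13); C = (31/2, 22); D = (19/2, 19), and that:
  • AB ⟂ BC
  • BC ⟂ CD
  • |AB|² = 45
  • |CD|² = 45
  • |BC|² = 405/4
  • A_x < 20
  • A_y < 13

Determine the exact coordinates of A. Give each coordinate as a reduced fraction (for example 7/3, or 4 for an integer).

1. A_x = 14  [[AB ⟂ BC ⇒ 9/2x-9y+27=0] ∩ [|A−(20, 13)|²=45]]
2. A_y = 10  [[AB ⟂ BC ⇒ 9/2x-9y+27=0] ∩ [|A−(20, 13)|²=45]]
   so A = (14, 10)

A = (14, 10)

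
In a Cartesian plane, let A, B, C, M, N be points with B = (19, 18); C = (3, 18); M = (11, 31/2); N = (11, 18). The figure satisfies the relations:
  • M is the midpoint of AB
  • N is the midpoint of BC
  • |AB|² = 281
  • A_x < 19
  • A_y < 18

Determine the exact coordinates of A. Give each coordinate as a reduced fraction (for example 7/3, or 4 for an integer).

1. A_x = 3  [A = 2·M−B = 2·(11, 31/2)−(19, 18)]
2. A_y = 13  [A = 2·M−B = 2·(11, 31/2)−(19, 18)]
   so A = (3, 13)

A = (3, 13)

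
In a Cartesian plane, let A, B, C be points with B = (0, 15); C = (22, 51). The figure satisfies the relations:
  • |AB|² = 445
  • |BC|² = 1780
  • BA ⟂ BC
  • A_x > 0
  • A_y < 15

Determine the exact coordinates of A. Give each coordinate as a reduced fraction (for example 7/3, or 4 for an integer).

1. A_x = 18  [[BA ⟂ BC ⇒ 22x+36y-540=0] ∩ [|A−(0, 15)|²=445]]
2. A_y = 4  [[BA ⟂ BC ⇒ 22x+36y-540=0] ∩ [|A−(0, 15)|²=445]]
   so A = (18, 4)

A = (18, 4)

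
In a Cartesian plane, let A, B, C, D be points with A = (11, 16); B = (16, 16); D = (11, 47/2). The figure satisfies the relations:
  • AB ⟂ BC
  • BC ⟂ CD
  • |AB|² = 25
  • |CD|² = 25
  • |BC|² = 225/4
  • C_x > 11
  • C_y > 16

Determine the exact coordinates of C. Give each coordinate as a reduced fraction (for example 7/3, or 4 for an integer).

1. C_x = 16  [[AB ⟂ BC ⇒ 5x-80=0] ∩ [|C−(11, 47/2)|²=25]]
2. C_y = 47/2  [[AB ⟂ BC ⇒ 5x-80=0] ∩ [|C−(11, 47/2)|²=25]]
   so C = (16, 47/2)

C = (16, 47/2)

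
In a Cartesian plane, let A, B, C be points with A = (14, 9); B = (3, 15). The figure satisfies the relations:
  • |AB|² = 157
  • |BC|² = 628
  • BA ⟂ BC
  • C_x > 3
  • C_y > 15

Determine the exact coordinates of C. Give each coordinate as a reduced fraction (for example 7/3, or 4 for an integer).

C = (15, 37)

1. C_x = 15  [[BA ⟂ BC ⇒ 11x-6y+57=0] ∩ [|C−(3, 15)|²=628]]
2. C_y = 37  [[BA ⟂ BC ⇒ 11x-6y+57=0] ∩ [|C−(3, 15)|²=628]]
   so C = (15, 37)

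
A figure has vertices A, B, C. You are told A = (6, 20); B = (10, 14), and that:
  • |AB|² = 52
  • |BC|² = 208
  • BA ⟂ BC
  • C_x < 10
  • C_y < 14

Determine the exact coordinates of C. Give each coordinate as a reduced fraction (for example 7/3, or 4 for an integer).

C = (-2, 6)

1. C_x = -2  [[BA ⟂ BC ⇒ -4x+6y-44=0] ∩ [|C−(10, 14)|²=208]]
2. C_y = 6  [[BA ⟂ BC ⇒ -4x+6y-44=0] ∩ [|C−(10, 14)|²=208]]
   so C = (-2, 6)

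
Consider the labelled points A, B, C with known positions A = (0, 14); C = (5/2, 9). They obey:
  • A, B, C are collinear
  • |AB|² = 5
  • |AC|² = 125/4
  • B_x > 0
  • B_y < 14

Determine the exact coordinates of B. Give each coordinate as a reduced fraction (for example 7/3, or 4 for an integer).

1. B_x = 1  [[A, B, C are collinear ⇒ -5x-5/2y+35=0] ∩ [|B−(0, 14)|²=5]]
2. B_y = 12  [[A, B, C are collinear ⇒ -5x-5/2y+35=0] ∩ [|B−(0, 14)|²=5]]
   so B = (1, 12)

B = (1, 12)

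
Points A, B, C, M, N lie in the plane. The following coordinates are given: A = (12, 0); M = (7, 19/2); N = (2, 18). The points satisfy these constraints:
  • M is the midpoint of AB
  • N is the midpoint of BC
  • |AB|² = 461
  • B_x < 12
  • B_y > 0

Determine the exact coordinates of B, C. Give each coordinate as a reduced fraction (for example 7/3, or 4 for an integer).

1. B_x = 2  [B = 2·M−A = 2·(7, 19/2)−(12, 0)]
2. B_y = 19  [B = 2·M−A = 2·(7, 19/2)−(12, 0)]
   so B = (2, 19)
3. C_x = 2  [C = 2·N−B = 2·(2, 18)−(2, 19)]
4. C_y = 17  [C = 2·N−B = 2·(2, 18)−(2, 19)]
   so C = (2, 17)

B = (2, 19)
C = (2, 17)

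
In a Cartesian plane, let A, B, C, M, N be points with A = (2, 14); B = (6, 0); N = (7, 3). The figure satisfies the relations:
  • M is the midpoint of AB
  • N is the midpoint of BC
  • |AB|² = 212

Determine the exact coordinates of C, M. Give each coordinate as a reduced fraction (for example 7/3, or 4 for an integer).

C = (8, 6)
M = (4, 7)

1. M_x = 4  [2·M = A+B = (2, 14)+(6, 0)]
2. M_y = 7  [2·M = A+B = (2, 14)+(6, 0)]
   so M = (4, 7)
3. C_x = 8  [C = 2·N−B = 2·(7, 3)−(6, 0)]
4. C_y = 6  [C = 2·N−B = 2·(7, 3)−(6, 0)]
   so C = (8, 6)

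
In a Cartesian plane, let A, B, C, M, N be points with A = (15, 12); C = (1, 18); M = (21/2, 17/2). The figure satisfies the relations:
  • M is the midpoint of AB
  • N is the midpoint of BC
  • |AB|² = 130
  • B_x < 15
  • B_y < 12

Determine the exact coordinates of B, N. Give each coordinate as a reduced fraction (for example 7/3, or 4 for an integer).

1. B_x = 6  [B = 2·M−A = 2·(21/2, 17/2)−(15, 12)]
2. B_y = 5  [B = 2·M−A = 2·(21/2, 17/2)−(15, 12)]
   so B = (6, 5)
3. N_x = 7/2  [2·N = B+C = (6, 5)+(1, 18)]
4. N_y = 23/2  [2·N = B+C = (6, 5)+(1, 18)]
   so N = (7/2, 23/2)

B = (6, 5)
N = (7/2, 23/2)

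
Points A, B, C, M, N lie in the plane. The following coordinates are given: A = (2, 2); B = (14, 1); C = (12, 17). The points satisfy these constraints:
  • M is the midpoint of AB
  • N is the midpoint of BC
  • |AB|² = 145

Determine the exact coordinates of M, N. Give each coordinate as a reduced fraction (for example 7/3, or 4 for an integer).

1. M_x = 8  [2·M = A+B = (2, 2)+(14, 1)]
2. M_y = 3/2  [2·M = A+B = (2, 2)+(14, 1)]
   so M = (8, 3/2)
3. N_x = 13  [2·N = B+C = (14, 1)+(12, 17)]
4. N_y = 9  [2·N = B+C = (14, 1)+(12, 17)]
   so N = (13, 9)

M = (8, 3/2)
N = (13, 9)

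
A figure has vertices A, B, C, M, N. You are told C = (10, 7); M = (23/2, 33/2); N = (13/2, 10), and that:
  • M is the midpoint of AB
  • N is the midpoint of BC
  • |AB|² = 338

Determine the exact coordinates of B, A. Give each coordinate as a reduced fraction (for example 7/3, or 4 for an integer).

1. B_x = 3  [B = 2·N−C = 2·(13/2, 10)−(10, 7)]
2. B_y = 13  [B = 2·N−C = 2·(13/2, 10)−(10, 7)]
   so B = (3, 13)
3. A_x = 20  [A = 2·M−B = 2·(23/2, 33/2)−(3, 13)]
4. A_y = 20  [A = 2·M−B = 2·(23/2, 33/2)−(3, 13)]
   so A = (20, 20)

B = (3, 13)
A = (20, 20)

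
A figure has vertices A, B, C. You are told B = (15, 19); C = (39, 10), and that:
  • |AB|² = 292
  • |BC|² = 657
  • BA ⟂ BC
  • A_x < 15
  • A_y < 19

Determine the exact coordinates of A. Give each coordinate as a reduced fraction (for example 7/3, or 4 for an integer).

1. A_x = 9  [[BA ⟂ BC ⇒ 24x-9y-189=0] ∩ [|A−(15, 19)|²=292]]
2. A_y = 3  [[BA ⟂ BC ⇒ 24x-9y-189=0] ∩ [|A−(15, 19)|²=292]]
   so A = (9, 3)

A = (9, 3)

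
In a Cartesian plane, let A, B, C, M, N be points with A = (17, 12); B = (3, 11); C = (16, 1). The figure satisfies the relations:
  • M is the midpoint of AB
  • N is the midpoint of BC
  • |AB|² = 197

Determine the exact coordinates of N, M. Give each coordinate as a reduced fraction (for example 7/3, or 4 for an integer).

N = (19/2, 6)
M = (10, 23/2)

1. M_x = 10  [2·M = A+B = (17, 12)+(3, 11)]
2. M_y = 23/2  [2·M = A+B = (17, 12)+(3, 11)]
   so M = (10, 23/2)
3. N_x = 19/2  [2·N = B+C = (3, 11)+(16, 1)]
4. N_y = 6  [2·N = B+C = (3, 11)+(16, 1)]
   so N = (19/2, 6)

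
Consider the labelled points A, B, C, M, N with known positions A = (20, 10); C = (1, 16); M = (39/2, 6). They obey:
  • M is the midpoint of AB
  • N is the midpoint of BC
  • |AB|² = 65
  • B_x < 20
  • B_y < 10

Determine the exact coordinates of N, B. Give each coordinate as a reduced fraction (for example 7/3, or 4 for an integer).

1. B_x = 19  [B = 2·M−A = 2·(39/2, 6)−(20, 10)]
2. B_y = 2  [B = 2·M−A = 2·(39/2, 6)−(20, 10)]
   so B = (19, 2)
3. N_x = 10  [2·N = B+C = (19, 2)+(1, 16)]
4. N_y = 9  [2·N = B+C = (19, 2)+(1, 16)]
   so N = (10, 9)

N = (10, 9)
B = (19, 2)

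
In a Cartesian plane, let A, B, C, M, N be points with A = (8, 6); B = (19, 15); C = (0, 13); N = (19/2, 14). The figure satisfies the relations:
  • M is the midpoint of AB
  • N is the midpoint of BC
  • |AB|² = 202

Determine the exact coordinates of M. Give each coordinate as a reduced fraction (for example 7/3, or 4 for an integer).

M = (27/2, 21/2)

1. M_x = 27/2  [2·M = A+B = (8, 6)+(19, 15)]
2. M_y = 21/2  [2·M = A+B = (8, 6)+(19, 15)]
   so M = (27/2, 21/2)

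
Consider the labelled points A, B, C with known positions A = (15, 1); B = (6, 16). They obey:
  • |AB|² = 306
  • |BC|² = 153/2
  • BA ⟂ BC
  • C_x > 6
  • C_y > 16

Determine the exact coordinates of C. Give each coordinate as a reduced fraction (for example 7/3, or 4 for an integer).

1. C_x = 27/2  [[BA ⟂ BC ⇒ 9x-15y+186=0] ∩ [|C−(6, 16)|²=153/2]]
2. C_y = 41/2  [[BA ⟂ BC ⇒ 9x-15y+186=0] ∩ [|C−(6, 16)|²=153/2]]
   so C = (27/2, 41/2)

C = (27/2, 41/2)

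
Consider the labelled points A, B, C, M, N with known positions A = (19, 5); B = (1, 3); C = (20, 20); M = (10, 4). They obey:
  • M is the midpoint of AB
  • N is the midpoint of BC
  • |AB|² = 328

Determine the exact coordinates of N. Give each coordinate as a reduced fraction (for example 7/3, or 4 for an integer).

N = (21/2, 23/2)

1. N_x = 21/2  [2·N = B+C = (1, 3)+(20, 20)]
2. N_y = 23/2  [2·N = B+C = (1, 3)+(20, 20)]
   so N = (21/2, 23/2)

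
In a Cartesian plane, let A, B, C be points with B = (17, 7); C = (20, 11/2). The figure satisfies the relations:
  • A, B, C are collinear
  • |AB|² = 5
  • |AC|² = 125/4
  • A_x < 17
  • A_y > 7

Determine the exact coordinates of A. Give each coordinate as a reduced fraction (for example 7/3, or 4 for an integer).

A = (15, 8)

1. A_x = 15  [[A, B, C are collinear ⇒ 3/2x+3y-93/2=0] ∩ [|A−(17, 7)|²=5]]
2. A_y = 8  [[A, B, C are collinear ⇒ 3/2x+3y-93/2=0] ∩ [|A−(17, 7)|²=5]]
   so A = (15, 8)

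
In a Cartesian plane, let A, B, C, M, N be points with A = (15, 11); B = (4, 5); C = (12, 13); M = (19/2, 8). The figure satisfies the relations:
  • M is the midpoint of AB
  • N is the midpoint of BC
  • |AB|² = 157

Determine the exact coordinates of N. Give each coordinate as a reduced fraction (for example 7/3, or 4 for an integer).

N = (8, 9)

1. N_x = 8  [2·N = B+C = (4, 5)+(12, 13)]
2. N_y = 9  [2·N = B+C = (4, 5)+(12, 13)]
   so N = (8, 9)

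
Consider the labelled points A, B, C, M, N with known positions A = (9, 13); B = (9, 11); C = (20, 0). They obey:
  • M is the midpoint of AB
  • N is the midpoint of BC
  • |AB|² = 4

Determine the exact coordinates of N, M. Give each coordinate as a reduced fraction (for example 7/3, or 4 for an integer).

N = (29/2, 11/2)
M = (9, 12)

1. M_x = 9  [2·M = A+B = (9, 13)+(9, 11)]
2. M_y = 12  [2·M = A+B = (9, 13)+(9, 11)]
   so M = (9, 12)
3. N_x = 29/2  [2·N = B+C = (9, 11)+(20, 0)]
4. N_y = 11/2  [2·N = B+C = (9, 11)+(20, 0)]
   so N = (29/2, 11/2)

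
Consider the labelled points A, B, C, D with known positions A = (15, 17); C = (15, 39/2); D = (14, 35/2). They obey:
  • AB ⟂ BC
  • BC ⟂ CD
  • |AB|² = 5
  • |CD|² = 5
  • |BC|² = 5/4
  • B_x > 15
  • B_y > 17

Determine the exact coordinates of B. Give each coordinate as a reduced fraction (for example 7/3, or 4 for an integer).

1. B_x = 16  [[BC ⟂ CD ⇒ 1x+2y-54=0] ∩ [|B−(15, 17)|²=5]]
2. B_y = 19  [[BC ⟂ CD ⇒ 1x+2y-54=0] ∩ [|B−(15, 17)|²=5]]
   so B = (16, 19)

B = (16, 19)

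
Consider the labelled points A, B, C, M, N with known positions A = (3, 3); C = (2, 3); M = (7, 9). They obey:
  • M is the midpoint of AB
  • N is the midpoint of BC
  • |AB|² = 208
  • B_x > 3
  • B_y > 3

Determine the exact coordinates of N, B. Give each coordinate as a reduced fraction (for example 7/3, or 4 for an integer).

N = (13/2, 9)
B = (11, 15)

1. B_x = 11  [B = 2·M−A = 2·(7, 9)−(3, 3)]
2. B_y = 15  [B = 2·M−A = 2·(7, 9)−(3, 3)]
   so B = (11, 15)
3. N_x = 13/2  [2·N = B+C = (11, 15)+(2, 3)]
4. N_y = 9  [2·N = B+C = (11, 15)+(2, 3)]
   so N = (13/2, 9)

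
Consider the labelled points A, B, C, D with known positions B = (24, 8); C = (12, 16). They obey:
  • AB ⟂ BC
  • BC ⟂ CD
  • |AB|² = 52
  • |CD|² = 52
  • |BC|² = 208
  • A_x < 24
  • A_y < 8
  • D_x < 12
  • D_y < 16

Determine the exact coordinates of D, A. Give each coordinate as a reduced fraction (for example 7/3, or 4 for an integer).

1. D_x = 8  [[BC ⟂ CD ⇒ -12x+8y+16=0] ∩ [|D−(12, 16)|²=52]]
2. D_y = 10  [[BC ⟂ CD ⇒ -12x+8y+16=0] ∩ [|D−(12, 16)|²=52]]
   so D = (8, 10)
3. A_x = 20  [[AB ⟂ BC ⇒ 12x-8y-224=0] ∩ [|A−(24, 8)|²=52]]
4. A_y = 2  [[AB ⟂ BC ⇒ 12x-8y-224=0] ∩ [|A−(24, 8)|²=52]]
   so A = (20, 2)

D = (8, 10)
A = (20, 2)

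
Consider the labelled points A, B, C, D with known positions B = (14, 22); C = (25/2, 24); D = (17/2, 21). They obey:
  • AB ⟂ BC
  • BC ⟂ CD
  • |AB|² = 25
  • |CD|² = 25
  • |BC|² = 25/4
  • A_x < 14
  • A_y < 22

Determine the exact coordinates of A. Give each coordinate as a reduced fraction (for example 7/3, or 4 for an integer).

1. A_x = 10  [[AB ⟂ BC ⇒ 3/2x-2y+23=0] ∩ [|A−(14, 22)|²=25]]
2. A_y = 19  [[AB ⟂ BC ⇒ 3/2x-2y+23=0] ∩ [|A−(14, 22)|²=25]]
   so A = (10, 19)

A = (10, 19)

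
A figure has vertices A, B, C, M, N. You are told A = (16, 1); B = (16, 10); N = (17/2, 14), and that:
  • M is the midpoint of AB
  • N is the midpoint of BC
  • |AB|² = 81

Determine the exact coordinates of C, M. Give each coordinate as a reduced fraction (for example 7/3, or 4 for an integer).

1. M_x = 16  [2·M = A+B = (16, 1)+(16, 10)]
2. M_y = 11/2  [2·M = A+B = (16, 1)+(16, 10)]
   so M = (16, 11/2)
3. C_x = 1  [C = 2·N−B = 2·(17/2, 14)−(16, 10)]
4. C_y = 18  [C = 2·N−B = 2·(17/2, 14)−(16, 10)]
   so C = (1, 18)

C = (1, 18)
M = (16, 11/2)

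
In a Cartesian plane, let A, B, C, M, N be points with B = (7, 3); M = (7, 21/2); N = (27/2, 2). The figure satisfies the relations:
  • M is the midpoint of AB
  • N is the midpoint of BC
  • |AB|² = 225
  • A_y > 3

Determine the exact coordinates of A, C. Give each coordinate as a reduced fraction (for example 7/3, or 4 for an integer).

A = (7, 18)
C = (20, 1)

1. A_x = 7  [A = 2·M−B = 2·(7, 21/2)−(7, 3)]
2. A_y = 18  [A = 2·M−B = 2·(7, 21/2)−(7, 3)]
   so A = (7, 18)
3. C_x = 20  [C = 2·N−B = 2·(27/2, 2)−(7, 3)]
4. C_y = 1  [C = 2·N−B = 2·(27/2, 2)−(7, 3)]
   so C = (20, 1)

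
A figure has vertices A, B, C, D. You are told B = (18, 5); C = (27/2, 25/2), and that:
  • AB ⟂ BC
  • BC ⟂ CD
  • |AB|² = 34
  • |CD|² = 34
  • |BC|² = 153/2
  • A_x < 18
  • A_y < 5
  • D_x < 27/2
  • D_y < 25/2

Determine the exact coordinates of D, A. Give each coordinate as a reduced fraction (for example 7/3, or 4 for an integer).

1. D_x = 17/2  [[BC ⟂ CD ⇒ -9/2x+15/2y-33=0] ∩ [|D−(27/2, 25/2)|²=34]]
2. D_y = 19/2  [[BC ⟂ CD ⇒ -9/2x+15/2y-33=0] ∩ [|D−(27/2, 25/2)|²=34]]
   so D = (17/2, 19/2)
3. A_x = 13  [[AB ⟂ BC ⇒ 9/2x-15/2y-87/2=0] ∩ [|A−(18, 5)|²=34]]
4. A_y = 2  [[AB ⟂ BC ⇒ 9/2x-15/2y-87/2=0] ∩ [|A−(18, 5)|²=34]]
   so A = (13, 2)

D = (17/2, 19/2)
A = (13, 2)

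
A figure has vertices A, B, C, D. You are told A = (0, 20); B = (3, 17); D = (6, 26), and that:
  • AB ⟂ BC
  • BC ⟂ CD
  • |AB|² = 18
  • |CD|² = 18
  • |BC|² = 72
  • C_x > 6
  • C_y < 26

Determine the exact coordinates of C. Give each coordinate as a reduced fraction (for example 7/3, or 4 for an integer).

1. C_x = 9  [[AB ⟂ BC ⇒ 3x-3y+42=0] ∩ [|C−(6, 26)|²=18]]
2. C_y = 23  [[AB ⟂ BC ⇒ 3x-3y+42=0] ∩ [|C−(6, 26)|²=18]]
   so C = (9, 23)

C = (9, 23)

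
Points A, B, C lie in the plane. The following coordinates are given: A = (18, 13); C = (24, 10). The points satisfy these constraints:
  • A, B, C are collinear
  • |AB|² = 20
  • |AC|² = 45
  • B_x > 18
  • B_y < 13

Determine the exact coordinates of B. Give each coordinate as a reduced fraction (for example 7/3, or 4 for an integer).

B = (22, 11)

1. B_x = 22  [[A, B, C are collinear ⇒ -3x-6y+132=0] ∩ [|B−(18, 13)|²=20]]
2. B_y = 11  [[A, B, C are collinear ⇒ -3x-6y+132=0] ∩ [|B−(18, 13)|²=20]]
   so B = (22, 11)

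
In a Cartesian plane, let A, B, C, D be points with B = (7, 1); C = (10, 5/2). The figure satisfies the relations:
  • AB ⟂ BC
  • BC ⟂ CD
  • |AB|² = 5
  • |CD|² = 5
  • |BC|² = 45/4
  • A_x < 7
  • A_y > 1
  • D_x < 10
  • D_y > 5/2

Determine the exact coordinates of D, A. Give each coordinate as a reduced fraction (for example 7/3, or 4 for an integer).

1. D_x = 9  [[BC ⟂ CD ⇒ 3x+3/2y-135/4=0] ∩ [|D−(10, 5/2)|²=5]]
2. D_y = 9/2  [[BC ⟂ CD ⇒ 3x+3/2y-135/4=0] ∩ [|D−(10, 5/2)|²=5]]
   so D = (9, 9/2)
3. A_x = 6  [[AB ⟂ BC ⇒ -3x-3/2y+45/2=0] ∩ [|A−(7, 1)|²=5]]
4. A_y = 3  [[AB ⟂ BC ⇒ -3x-3/2y+45/2=0] ∩ [|A−(7, 1)|²=5]]
   so A = (6, 3)

D = (9, 9/2)
A = (6, 3)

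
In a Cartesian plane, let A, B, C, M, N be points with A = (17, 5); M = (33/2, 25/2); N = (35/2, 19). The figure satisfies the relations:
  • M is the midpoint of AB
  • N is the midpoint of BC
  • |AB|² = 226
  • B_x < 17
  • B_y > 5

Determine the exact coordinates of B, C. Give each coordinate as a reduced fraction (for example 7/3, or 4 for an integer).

B = (16, 20)
C = (19, 18)

1. B_x = 16  [B = 2·M−A = 2·(33/2, 25/2)−(17, 5)]
2. B_y = 20  [B = 2·M−A = 2·(33/2, 25/2)−(17, 5)]
   so B = (16, 20)
3. C_x = 19  [C = 2·N−B = 2·(35/2, 19)−(16, 20)]
4. C_y = 18  [C = 2·N−B = 2·(35/2, 19)−(16, 20)]
   so C = (19, 18)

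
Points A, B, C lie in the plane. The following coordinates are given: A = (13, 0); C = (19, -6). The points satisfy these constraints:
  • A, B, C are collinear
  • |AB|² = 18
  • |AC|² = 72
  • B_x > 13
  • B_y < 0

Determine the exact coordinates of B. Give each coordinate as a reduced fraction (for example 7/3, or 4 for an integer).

B = (16, -3)

1. B_x = 16  [[A, B, C are collinear ⇒ -6x-6y+78=0] ∩ [|B−(13, 0)|²=18]]
2. B_y = -3  [[A, B, C are collinear ⇒ -6x-6y+78=0] ∩ [|B−(13, 0)|²=18]]
   so B = (16, -3)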